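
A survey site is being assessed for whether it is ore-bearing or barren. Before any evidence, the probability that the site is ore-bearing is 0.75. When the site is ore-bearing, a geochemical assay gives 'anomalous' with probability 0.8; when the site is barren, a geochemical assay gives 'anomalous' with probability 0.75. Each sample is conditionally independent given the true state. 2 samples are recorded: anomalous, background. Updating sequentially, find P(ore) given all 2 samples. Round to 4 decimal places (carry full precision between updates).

Apply Bayes' rule sequentially, carrying P(ore) forward.
After 'anomalous': P(ore) = 0.8·0.7500 / (0.8·0.7500 + 0.75·0.2500) ≈ 0.7619
After 'background': P(ore) = 0.2·0.7619 / (0.2·0.7619 + 0.25·0.2381) ≈ 0.7191

0.7191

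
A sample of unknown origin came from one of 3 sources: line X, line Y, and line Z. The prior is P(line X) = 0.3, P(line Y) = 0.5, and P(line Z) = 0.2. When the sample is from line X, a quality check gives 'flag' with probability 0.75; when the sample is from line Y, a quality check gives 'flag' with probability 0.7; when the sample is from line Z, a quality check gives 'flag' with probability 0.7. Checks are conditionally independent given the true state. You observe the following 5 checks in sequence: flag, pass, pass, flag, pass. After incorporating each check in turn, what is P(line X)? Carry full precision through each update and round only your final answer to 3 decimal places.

Apply Bayes' rule sequentially, carrying P(line X) forward.
After 'flag': normaliser = 0.75·0.3000 + 0.7·0.5000 + 0.7·0.2000; P(line X) ≈ 0.3147, P(line Y) ≈ 0.4895, P(line Z) ≈ 0.1958
After 'pass': normaliser = 0.25·0.3147 + 0.3·0.4895 + 0.3·0.1958; P(line X) ≈ 0.2768, P(line Y) ≈ 0.5166, P(line Z) ≈ 0.2066
After 'pass': normaliser = 0.25·0.2768 + 0.3·0.5166 + 0.3·0.2066; P(line X) ≈ 0.2418, P(line Y) ≈ 0.5416, P(line Z) ≈ 0.2166
After 'flag': normaliser = 0.75·0.2418 + 0.7·0.5416 + 0.7·0.2166; P(line X) ≈ 0.2547, P(line Y) ≈ 0.5324, P(line Z) ≈ 0.2130
After 'pass': normaliser = 0.25·0.2547 + 0.3·0.5324 + 0.3·0.2130; P(line X) ≈ 0.2216, P(line Y) ≈ 0.5560, P(line Z) ≈ 0.2224

0.222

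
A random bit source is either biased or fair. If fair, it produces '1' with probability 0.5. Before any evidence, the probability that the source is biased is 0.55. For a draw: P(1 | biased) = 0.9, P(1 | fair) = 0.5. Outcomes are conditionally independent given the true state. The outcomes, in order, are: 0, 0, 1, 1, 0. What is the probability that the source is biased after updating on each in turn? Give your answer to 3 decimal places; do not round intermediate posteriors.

0.031

Each posterior becomes the prior for the next update.
After '0': P(biased) = 0.1·0.5500 / (0.1·0.5500 + 0.5·0.4500) ≈ 0.1964
After '0': P(biased) = 0.1·0.1964 / (0.1·0.1964 + 0.5·0.8036) ≈ 0.0466
After '1': P(biased) = 0.9·0.0466 / (0.9·0.0466 + 0.5·0.9534) ≈ 0.0809
After '1': P(biased) = 0.9·0.0809 / (0.9·0.0809 + 0.5·0.9191) ≈ 0.1367
After '0': P(biased) = 0.1·0.1367 / (0.1·0.1367 + 0.5·0.8633) ≈ 0.0307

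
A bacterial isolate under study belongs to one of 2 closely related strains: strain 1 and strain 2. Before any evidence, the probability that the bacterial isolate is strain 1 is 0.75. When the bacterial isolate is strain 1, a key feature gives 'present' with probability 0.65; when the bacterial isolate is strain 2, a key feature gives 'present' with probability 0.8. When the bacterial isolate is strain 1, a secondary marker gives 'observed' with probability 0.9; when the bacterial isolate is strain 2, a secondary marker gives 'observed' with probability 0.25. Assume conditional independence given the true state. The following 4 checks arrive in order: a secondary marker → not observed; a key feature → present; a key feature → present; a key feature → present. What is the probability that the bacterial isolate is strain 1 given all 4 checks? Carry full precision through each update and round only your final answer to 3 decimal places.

0.177

Apply Bayes' rule sequentially, carrying P(strain 1) forward.
After a secondary marker='not observed': P(strain 1) = 0.1·0.7500 / (0.1·0.7500 + 0.75·0.2500) ≈ 0.2857
After a key feature='present': P(strain 1) = 0.65·0.2857 / (0.65·0.2857 + 0.8·0.7143) ≈ 0.2453
After a key feature='present': P(strain 1) = 0.65·0.2453 / (0.65·0.2453 + 0.8·0.7547) ≈ 0.2089
After a key feature='present': P(strain 1) = 0.65·0.2089 / (0.65·0.2089 + 0.8·0.7911) ≈ 0.1767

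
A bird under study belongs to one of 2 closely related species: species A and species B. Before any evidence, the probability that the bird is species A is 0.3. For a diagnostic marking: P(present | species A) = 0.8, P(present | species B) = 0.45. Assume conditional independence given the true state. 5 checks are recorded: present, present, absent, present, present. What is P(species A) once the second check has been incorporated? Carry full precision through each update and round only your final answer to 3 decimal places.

After 'present': P(species A) = 0.8·0.3000 / (0.8·0.3000 + 0.45·0.7000) ≈ 0.4324
After 'present': P(species A) = 0.8·0.4324 / (0.8·0.4324 + 0.45·0.5676) ≈ 0.5753

0.575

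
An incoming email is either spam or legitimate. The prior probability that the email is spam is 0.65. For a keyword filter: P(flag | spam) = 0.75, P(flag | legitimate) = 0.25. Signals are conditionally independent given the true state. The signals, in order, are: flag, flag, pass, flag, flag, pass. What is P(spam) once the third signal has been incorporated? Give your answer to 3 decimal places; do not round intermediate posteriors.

0.848

After 'flag': P(spam) = 0.75·0.6500 / (0.75·0.6500 + 0.25·0.3500) ≈ 0.8478
After 'flag': P(spam) = 0.75·0.8478 / (0.75·0.8478 + 0.25·0.1522) ≈ 0.9435
After 'pass': P(spam) = 0.25·0.9435 / (0.25·0.9435 + 0.75·0.0565) ≈ 0.8478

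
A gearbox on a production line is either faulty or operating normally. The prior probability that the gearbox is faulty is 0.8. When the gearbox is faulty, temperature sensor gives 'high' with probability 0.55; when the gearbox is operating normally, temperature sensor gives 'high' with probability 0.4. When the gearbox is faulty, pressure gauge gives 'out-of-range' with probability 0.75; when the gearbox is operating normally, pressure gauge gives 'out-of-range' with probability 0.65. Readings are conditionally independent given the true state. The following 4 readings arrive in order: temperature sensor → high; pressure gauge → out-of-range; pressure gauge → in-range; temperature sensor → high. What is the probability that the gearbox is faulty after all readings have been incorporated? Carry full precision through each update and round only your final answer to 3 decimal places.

After temperature sensor='high': P(faulty) = 0.55·0.8000 / (0.55·0.8000 + 0.4·0.2000) ≈ 0.8462
After pressure gauge='out-of-range': P(faulty) = 0.75·0.8462 / (0.75·0.8462 + 0.65·0.1538) ≈ 0.8639
After pressure gauge='in-range': P(faulty) = 0.25·0.8639 / (0.25·0.8639 + 0.35·0.1361) ≈ 0.8193
After temperature sensor='high': P(faulty) = 0.55·0.8193 / (0.55·0.8193 + 0.4·0.1807) ≈ 0.8617

0.862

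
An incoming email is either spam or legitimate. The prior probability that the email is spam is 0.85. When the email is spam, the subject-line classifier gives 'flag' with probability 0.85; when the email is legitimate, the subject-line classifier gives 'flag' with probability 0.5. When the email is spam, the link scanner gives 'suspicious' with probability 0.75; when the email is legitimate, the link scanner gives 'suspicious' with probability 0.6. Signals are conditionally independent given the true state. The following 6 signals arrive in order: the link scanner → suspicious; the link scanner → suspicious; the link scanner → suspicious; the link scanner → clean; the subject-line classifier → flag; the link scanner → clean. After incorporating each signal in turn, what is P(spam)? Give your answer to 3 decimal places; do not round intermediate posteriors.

0.880

After the link scanner='suspicious': P(spam) = 0.75·0.8500 / (0.75·0.8500 + 0.6·0.1500) ≈ 0.8763
After the link scanner='suspicious': P(spam) = 0.75·0.8763 / (0.75·0.8763 + 0.6·0.1237) ≈ 0.8985
After the link scanner='suspicious': P(spam) = 0.75·0.8985 / (0.75·0.8985 + 0.6·0.1015) ≈ 0.9171
After the link scanner='clean': P(spam) = 0.25·0.9171 / (0.25·0.9171 + 0.4·0.0829) ≈ 0.8737
After the subject-line classifier='flag': P(spam) = 0.85·0.8737 / (0.85·0.8737 + 0.5·0.1263) ≈ 0.9216
After the link scanner='clean': P(spam) = 0.25·0.9216 / (0.25·0.9216 + 0.4·0.0784) ≈ 0.8802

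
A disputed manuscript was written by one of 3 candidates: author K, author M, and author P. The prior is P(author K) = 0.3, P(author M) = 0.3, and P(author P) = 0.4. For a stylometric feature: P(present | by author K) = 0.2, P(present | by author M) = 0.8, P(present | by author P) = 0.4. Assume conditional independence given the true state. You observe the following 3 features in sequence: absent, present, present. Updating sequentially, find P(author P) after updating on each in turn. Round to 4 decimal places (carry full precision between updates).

0.4444

After 'absent': normaliser = 0.8·0.3000 + 0.2·0.3000 + 0.6·0.4000; P(author K) ≈ 0.4444, P(author M) ≈ 0.1111, P(author P) ≈ 0.4444
After 'present': normaliser = 0.2·0.4444 + 0.8·0.1111 + 0.4·0.4444; P(author K) ≈ 0.2500, P(author M) ≈ 0.2500, P(author P) ≈ 0.5000
After 'present': normaliser = 0.2·0.2500 + 0.8·0.2500 + 0.4·0.5000; P(author K) ≈ 0.1111, P(author M) ≈ 0.4444, P(author P) ≈ 0.4444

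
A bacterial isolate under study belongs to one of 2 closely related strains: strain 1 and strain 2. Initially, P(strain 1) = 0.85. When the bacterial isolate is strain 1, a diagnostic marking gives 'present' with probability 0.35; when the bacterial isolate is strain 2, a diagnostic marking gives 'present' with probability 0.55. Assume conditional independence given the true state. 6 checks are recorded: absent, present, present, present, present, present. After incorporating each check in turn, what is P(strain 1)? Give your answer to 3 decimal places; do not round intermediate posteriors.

After 'absent': P(strain 1) = 0.65·0.8500 / (0.65·0.8500 + 0.45·0.1500) ≈ 0.8911
After 'present': P(strain 1) = 0.35·0.8911 / (0.35·0.8911 + 0.55·0.1089) ≈ 0.8389
After 'present': P(strain 1) = 0.35·0.8389 / (0.35·0.8389 + 0.55·0.1611) ≈ 0.7682
After 'present': P(strain 1) = 0.35·0.7682 / (0.35·0.7682 + 0.55·0.2318) ≈ 0.6784
After 'present': P(strain 1) = 0.35·0.6784 / (0.35·0.6784 + 0.55·0.3216) ≈ 0.5731
After 'present': P(strain 1) = 0.35·0.5731 / (0.35·0.5731 + 0.55·0.4269) ≈ 0.4607

0.461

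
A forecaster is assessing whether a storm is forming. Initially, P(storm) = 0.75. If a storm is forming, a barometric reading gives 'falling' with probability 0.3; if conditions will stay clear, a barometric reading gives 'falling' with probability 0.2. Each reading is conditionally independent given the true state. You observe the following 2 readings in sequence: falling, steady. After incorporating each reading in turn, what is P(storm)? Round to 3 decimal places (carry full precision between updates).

0.797

After 'falling': P(storm) = 0.3·0.7500 / (0.3·0.7500 + 0.2·0.2500) ≈ 0.8182
After 'steady': P(storm) = 0.7·0.8182 / (0.7·0.8182 + 0.8·0.1818) ≈ 0.7975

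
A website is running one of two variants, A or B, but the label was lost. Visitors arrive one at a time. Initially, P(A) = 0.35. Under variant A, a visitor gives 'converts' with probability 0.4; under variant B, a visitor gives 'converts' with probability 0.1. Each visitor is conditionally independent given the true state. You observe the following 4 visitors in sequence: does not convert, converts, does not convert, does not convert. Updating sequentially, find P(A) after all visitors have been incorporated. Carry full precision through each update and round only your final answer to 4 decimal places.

After 'does not convert': P(A) = 0.6·0.3500 / (0.6·0.3500 + 0.9·0.6500) ≈ 0.2642
After 'converts': P(A) = 0.4·0.2642 / (0.4·0.2642 + 0.1·0.7358) ≈ 0.5895
After 'does not convert': P(A) = 0.6·0.5895 / (0.6·0.5895 + 0.9·0.4105) ≈ 0.4891
After 'does not convert': P(A) = 0.6·0.4891 / (0.6·0.4891 + 0.9·0.5109) ≈ 0.3896

0.3896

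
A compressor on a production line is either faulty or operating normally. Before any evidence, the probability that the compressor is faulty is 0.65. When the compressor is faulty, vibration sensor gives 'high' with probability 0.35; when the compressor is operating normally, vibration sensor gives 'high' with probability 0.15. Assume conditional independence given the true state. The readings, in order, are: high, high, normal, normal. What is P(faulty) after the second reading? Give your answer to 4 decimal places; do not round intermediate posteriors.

After 'high': P(faulty) = 0.35·0.6500 / (0.35·0.6500 + 0.15·0.3500) ≈ 0.8125
After 'high': P(faulty) = 0.35·0.8125 / (0.35·0.8125 + 0.15·0.1875) ≈ 0.9100

0.9100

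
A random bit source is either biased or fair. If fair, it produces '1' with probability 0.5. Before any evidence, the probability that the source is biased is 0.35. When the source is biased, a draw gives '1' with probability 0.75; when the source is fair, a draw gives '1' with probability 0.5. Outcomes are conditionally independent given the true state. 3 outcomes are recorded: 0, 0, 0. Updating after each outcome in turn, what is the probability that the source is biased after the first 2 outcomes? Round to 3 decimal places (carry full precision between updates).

0.119

Apply Bayes' rule sequentially, carrying P(biased) forward.
After '0': P(biased) = 0.25·0.3500 / (0.25·0.3500 + 0.5·0.6500) ≈ 0.2121
After '0': P(biased) = 0.25·0.2121 / (0.25·0.2121 + 0.5·0.7879) ≈ 0.1186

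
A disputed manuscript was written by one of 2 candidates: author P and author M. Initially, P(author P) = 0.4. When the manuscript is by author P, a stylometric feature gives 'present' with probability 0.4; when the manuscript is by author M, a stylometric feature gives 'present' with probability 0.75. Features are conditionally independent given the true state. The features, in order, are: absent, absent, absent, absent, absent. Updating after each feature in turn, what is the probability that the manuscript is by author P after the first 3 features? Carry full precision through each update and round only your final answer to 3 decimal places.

After 'absent': P(author P) = 0.6·0.4000 / (0.6·0.4000 + 0.25·0.6000) ≈ 0.6154
After 'absent': P(author P) = 0.6·0.6154 / (0.6·0.6154 + 0.25·0.3846) ≈ 0.7934
After 'absent': P(author P) = 0.6·0.7934 / (0.6·0.7934 + 0.25·0.2066) ≈ 0.9021

0.902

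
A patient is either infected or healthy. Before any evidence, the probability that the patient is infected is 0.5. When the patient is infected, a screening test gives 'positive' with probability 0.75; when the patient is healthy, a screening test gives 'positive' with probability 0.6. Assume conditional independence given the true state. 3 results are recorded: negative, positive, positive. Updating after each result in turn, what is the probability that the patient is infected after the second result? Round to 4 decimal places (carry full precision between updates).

After 'negative': P(infected) = 0.25·0.5000 / (0.25·0.5000 + 0.4·0.5000) ≈ 0.3846
After 'positive': P(infected) = 0.75·0.3846 / (0.75·0.3846 + 0.6·0.6154) ≈ 0.4386

0.4386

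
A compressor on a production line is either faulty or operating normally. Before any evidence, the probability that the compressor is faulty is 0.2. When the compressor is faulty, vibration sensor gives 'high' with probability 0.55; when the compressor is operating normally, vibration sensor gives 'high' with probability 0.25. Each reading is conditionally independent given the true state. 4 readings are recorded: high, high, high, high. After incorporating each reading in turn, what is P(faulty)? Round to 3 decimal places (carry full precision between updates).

0.854

Each posterior becomes the prior for the next update.
After 'high': P(faulty) = 0.55·0.2000 / (0.55·0.2000 + 0.25·0.8000) ≈ 0.3548
After 'high': P(faulty) = 0.55·0.3548 / (0.55·0.3548 + 0.25·0.6452) ≈ 0.5475
After 'high': P(faulty) = 0.55·0.5475 / (0.55·0.5475 + 0.25·0.4525) ≈ 0.7269
After 'high': P(faulty) = 0.55·0.7269 / (0.55·0.7269 + 0.25·0.2731) ≈ 0.8542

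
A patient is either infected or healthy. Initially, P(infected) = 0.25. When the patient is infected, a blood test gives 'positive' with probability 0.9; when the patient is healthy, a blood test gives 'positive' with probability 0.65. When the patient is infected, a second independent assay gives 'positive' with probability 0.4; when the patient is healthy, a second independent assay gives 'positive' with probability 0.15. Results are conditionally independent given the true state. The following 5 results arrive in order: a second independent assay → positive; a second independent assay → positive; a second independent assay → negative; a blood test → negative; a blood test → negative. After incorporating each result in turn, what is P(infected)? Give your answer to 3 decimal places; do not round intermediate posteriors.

After a second independent assay='positive': P(infected) = 0.4·0.2500 / (0.4·0.2500 + 0.15·0.7500) ≈ 0.4706
After a second independent assay='positive': P(infected) = 0.4·0.4706 / (0.4·0.4706 + 0.15·0.5294) ≈ 0.7033
After a second independent assay='negative': P(infected) = 0.6·0.7033 / (0.6·0.7033 + 0.85·0.2967) ≈ 0.6259
After a blood test='negative': P(infected) = 0.1·0.6259 / (0.1·0.6259 + 0.35·0.3741) ≈ 0.3234
After a blood test='negative': P(infected) = 0.1·0.3234 / (0.1·0.3234 + 0.35·0.6766) ≈ 0.1202

0.120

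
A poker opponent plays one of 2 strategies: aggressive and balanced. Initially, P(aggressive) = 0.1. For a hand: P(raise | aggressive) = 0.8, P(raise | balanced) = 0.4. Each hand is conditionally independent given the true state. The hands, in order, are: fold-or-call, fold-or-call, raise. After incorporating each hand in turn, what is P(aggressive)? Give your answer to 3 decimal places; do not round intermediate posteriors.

0.024

Apply Bayes' rule sequentially, carrying P(aggressive) forward.
After 'fold-or-call': P(aggressive) = 0.2·0.1000 / (0.2·0.1000 + 0.6·0.9000) ≈ 0.0357
After 'fold-or-call': P(aggressive) = 0.2·0.0357 / (0.2·0.0357 + 0.6·0.9643) ≈ 0.0122
After 'raise': P(aggressive) = 0.8·0.0122 / (0.8·0.0122 + 0.4·0.9878) ≈ 0.0241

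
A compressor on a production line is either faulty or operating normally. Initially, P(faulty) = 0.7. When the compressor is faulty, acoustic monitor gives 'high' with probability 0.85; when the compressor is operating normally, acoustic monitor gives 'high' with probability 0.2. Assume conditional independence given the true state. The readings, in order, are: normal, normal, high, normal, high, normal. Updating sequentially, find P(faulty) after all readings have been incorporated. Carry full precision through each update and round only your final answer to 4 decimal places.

After 'normal': P(faulty) = 0.15·0.7000 / (0.15·0.7000 + 0.8·0.3000) ≈ 0.3043
After 'normal': P(faulty) = 0.15·0.3043 / (0.15·0.3043 + 0.8·0.6957) ≈ 0.0758
After 'high': P(faulty) = 0.85·0.0758 / (0.85·0.0758 + 0.2·0.9242) ≈ 0.2585
After 'normal': P(faulty) = 0.15·0.2585 / (0.15·0.2585 + 0.8·0.7415) ≈ 0.0614
After 'high': P(faulty) = 0.85·0.0614 / (0.85·0.0614 + 0.2·0.9386) ≈ 0.2174
After 'normal': P(faulty) = 0.15·0.2174 / (0.15·0.2174 + 0.8·0.7826) ≈ 0.0495

0.0495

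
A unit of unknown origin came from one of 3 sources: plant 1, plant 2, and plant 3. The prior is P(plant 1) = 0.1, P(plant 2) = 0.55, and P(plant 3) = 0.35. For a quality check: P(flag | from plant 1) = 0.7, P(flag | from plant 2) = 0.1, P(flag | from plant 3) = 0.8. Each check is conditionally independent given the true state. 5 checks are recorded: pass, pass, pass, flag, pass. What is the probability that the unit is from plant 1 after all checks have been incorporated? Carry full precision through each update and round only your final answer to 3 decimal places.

0.015

After 'pass': normaliser = 0.3·0.1000 + 0.9·0.5500 + 0.2·0.3500; P(plant 1) ≈ 0.0504, P(plant 2) ≈ 0.8319, P(plant 3) ≈ 0.1176
After 'pass': normaliser = 0.3·0.0504 + 0.9·0.8319 + 0.2·0.1176; P(plant 1) ≈ 0.0192, P(plant 2) ≈ 0.9509, P(plant 3) ≈ 0.0299
After 'pass': normaliser = 0.3·0.0192 + 0.9·0.9509 + 0.2·0.0299; P(plant 1) ≈ 0.0066, P(plant 2) ≈ 0.9865, P(plant 3) ≈ 0.0069
After 'flag': normaliser = 0.7·0.0066 + 0.1·0.9865 + 0.8·0.0069; P(plant 1) ≈ 0.0427, P(plant 2) ≈ 0.9066, P(plant 3) ≈ 0.0507
After 'pass': normaliser = 0.3·0.0427 + 0.9·0.9066 + 0.2·0.0507; P(plant 1) ≈ 0.0153, P(plant 2) ≈ 0.9726, P(plant 3) ≈ 0.0121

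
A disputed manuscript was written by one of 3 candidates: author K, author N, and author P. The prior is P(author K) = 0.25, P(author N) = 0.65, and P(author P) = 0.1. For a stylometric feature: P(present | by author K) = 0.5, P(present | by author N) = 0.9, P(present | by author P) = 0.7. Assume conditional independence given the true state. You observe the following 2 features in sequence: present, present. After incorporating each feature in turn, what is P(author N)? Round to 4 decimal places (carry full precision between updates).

0.8252

After 'present': normaliser = 0.5·0.2500 + 0.9·0.6500 + 0.7·0.1000; P(author K) ≈ 0.1603, P(author N) ≈ 0.7500, P(author P) ≈ 0.0897
After 'present': normaliser = 0.5·0.1603 + 0.9·0.7500 + 0.7·0.0897; P(author K) ≈ 0.0980, P(author N) ≈ 0.8252, P(author P) ≈ 0.0768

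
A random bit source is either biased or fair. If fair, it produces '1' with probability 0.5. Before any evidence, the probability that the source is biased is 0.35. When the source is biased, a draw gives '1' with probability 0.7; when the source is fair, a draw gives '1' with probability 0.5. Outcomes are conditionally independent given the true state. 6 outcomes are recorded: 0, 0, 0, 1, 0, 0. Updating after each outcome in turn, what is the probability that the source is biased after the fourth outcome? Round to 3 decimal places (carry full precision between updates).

0.140

Apply Bayes' rule sequentially, carrying P(biased) forward.
After '0': P(biased) = 0.3·0.3500 / (0.3·0.3500 + 0.5·0.6500) ≈ 0.2442
After '0': P(biased) = 0.3·0.2442 / (0.3·0.2442 + 0.5·0.7558) ≈ 0.1624
After '0': P(biased) = 0.3·0.1624 / (0.3·0.1624 + 0.5·0.8376) ≈ 0.1042
After '1': P(biased) = 0.7·0.1042 / (0.7·0.1042 + 0.5·0.8958) ≈ 0.1400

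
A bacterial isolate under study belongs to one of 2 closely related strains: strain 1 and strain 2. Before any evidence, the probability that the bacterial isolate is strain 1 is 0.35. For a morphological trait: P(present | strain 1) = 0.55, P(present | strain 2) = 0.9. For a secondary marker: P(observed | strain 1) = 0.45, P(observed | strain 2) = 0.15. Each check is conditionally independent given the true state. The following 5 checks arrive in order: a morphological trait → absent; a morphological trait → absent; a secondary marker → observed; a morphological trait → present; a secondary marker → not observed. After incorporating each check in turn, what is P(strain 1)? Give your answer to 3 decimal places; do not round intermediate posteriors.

0.928

After a morphological trait='absent': P(strain 1) = 0.45·0.3500 / (0.45·0.3500 + 0.1·0.6500) ≈ 0.7079
After a morphological trait='absent': P(strain 1) = 0.45·0.7079 / (0.45·0.7079 + 0.1·0.2921) ≈ 0.9160
After a secondary marker='observed': P(strain 1) = 0.45·0.9160 / (0.45·0.9160 + 0.15·0.0840) ≈ 0.9703
After a morphological trait='present': P(strain 1) = 0.55·0.9703 / (0.55·0.9703 + 0.9·0.0297) ≈ 0.9524
After a secondary marker='not observed': P(strain 1) = 0.55·0.9524 / (0.55·0.9524 + 0.85·0.0476) ≈ 0.9282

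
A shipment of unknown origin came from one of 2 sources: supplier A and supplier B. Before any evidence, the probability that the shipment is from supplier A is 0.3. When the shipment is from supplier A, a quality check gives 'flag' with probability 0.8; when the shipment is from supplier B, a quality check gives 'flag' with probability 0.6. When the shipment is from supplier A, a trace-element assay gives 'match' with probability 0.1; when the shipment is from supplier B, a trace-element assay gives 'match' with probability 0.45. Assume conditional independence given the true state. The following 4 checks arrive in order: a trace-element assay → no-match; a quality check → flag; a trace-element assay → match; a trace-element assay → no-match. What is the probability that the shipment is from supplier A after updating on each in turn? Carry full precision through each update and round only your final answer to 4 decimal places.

After a trace-element assay='no-match': P(supplier A) = 0.9·0.3000 / (0.9·0.3000 + 0.55·0.7000) ≈ 0.4122
After a quality check='flag': P(supplier A) = 0.8·0.4122 / (0.8·0.4122 + 0.6·0.5878) ≈ 0.4832
After a trace-element assay='match': P(supplier A) = 0.1·0.4832 / (0.1·0.4832 + 0.45·0.5168) ≈ 0.1720
After a trace-element assay='no-match': P(supplier A) = 0.9·0.1720 / (0.9·0.1720 + 0.55·0.8280) ≈ 0.2537

0.2537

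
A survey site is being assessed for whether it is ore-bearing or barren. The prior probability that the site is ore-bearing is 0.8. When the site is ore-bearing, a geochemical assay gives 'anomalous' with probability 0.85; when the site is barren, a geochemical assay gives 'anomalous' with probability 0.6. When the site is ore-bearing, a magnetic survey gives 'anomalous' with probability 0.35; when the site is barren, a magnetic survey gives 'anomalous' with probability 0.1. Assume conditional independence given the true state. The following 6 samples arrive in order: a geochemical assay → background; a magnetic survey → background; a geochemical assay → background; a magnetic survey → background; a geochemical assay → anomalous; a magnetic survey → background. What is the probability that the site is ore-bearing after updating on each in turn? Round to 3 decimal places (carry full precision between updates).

After a geochemical assay='background': P(ore) = 0.15·0.8000 / (0.15·0.8000 + 0.4·0.2000) ≈ 0.6000
After a magnetic survey='background': P(ore) = 0.65·0.6000 / (0.65·0.6000 + 0.9·0.4000) ≈ 0.5200
After a geochemical assay='background': P(ore) = 0.15·0.5200 / (0.15·0.5200 + 0.4·0.4800) ≈ 0.2889
After a magnetic survey='background': P(ore) = 0.65·0.2889 / (0.65·0.2889 + 0.9·0.7111) ≈ 0.2268
After a geochemical assay='anomalous': P(ore) = 0.85·0.2268 / (0.85·0.2268 + 0.6·0.7732) ≈ 0.2936
After a magnetic survey='background': P(ore) = 0.65·0.2936 / (0.65·0.2936 + 0.9·0.7064) ≈ 0.2309

0.231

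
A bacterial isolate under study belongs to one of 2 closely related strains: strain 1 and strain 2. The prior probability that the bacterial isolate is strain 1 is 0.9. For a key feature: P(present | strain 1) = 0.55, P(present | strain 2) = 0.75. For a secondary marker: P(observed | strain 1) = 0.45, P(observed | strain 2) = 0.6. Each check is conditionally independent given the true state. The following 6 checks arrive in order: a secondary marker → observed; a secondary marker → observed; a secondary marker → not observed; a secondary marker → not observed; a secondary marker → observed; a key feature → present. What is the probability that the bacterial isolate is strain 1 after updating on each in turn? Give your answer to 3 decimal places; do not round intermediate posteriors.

Apply Bayes' rule sequentially, carrying P(strain 1) forward.
After a secondary marker='observed': P(strain 1) = 0.45·0.9000 / (0.45·0.9000 + 0.6·0.1000) ≈ 0.8710
After a secondary marker='observed': P(strain 1) = 0.45·0.8710 / (0.45·0.8710 + 0.6·0.1290) ≈ 0.8351
After a secondary marker='not observed': P(strain 1) = 0.55·0.8351 / (0.55·0.8351 + 0.4·0.1649) ≈ 0.8744
After a secondary marker='not observed': P(strain 1) = 0.55·0.8744 / (0.55·0.8744 + 0.4·0.1256) ≈ 0.9054
After a secondary marker='observed': P(strain 1) = 0.45·0.9054 / (0.45·0.9054 + 0.6·0.0946) ≈ 0.8777
After a key feature='present': P(strain 1) = 0.55·0.8777 / (0.55·0.8777 + 0.75·0.1223) ≈ 0.8404

0.840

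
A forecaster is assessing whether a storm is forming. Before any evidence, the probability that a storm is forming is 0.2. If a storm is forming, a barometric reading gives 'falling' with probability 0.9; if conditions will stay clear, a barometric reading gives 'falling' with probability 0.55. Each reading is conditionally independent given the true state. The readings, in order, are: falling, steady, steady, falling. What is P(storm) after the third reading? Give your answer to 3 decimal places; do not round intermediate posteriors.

0.020

After 'falling': P(storm) = 0.9·0.2000 / (0.9·0.2000 + 0.55·0.8000) ≈ 0.2903
After 'steady': P(storm) = 0.1·0.2903 / (0.1·0.2903 + 0.45·0.7097) ≈ 0.0833
After 'steady': P(storm) = 0.1·0.0833 / (0.1·0.0833 + 0.45·0.9167) ≈ 0.0198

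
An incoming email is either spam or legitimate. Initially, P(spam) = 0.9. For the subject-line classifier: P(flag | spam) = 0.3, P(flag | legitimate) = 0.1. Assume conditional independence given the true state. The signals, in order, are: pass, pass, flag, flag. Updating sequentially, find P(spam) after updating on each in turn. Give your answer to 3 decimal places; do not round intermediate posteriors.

After 'pass': P(spam) = 0.7·0.9000 / (0.7·0.9000 + 0.9·0.1000) ≈ 0.8750
After 'pass': P(spam) = 0.7·0.8750 / (0.7·0.8750 + 0.9·0.1250) ≈ 0.8448
After 'flag': P(spam) = 0.3·0.8448 / (0.3·0.8448 + 0.1·0.1552) ≈ 0.9423
After 'flag': P(spam) = 0.3·0.9423 / (0.3·0.9423 + 0.1·0.0577) ≈ 0.9800

0.980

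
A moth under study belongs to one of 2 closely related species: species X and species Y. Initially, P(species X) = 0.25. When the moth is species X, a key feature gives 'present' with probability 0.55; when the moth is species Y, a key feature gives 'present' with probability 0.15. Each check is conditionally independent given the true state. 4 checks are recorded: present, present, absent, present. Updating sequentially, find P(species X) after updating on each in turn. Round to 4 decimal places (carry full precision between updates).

Each posterior becomes the prior for the next update.
After 'present': P(species X) = 0.55·0.2500 / (0.55·0.2500 + 0.15·0.7500) ≈ 0.5500
After 'present': P(species X) = 0.55·0.5500 / (0.55·0.5500 + 0.15·0.4500) ≈ 0.8176
After 'absent': P(species X) = 0.45·0.8176 / (0.45·0.8176 + 0.85·0.1824) ≈ 0.7035
After 'present': P(species X) = 0.55·0.7035 / (0.55·0.7035 + 0.15·0.2965) ≈ 0.8969

0.8969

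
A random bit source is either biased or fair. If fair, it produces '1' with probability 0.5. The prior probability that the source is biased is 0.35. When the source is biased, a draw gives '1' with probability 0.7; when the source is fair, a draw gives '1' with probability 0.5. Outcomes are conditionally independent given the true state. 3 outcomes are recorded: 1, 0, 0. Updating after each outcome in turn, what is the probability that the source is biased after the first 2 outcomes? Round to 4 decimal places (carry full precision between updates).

After '1': P(biased) = 0.7·0.3500 / (0.7·0.3500 + 0.5·0.6500) ≈ 0.4298
After '0': P(biased) = 0.3·0.4298 / (0.3·0.4298 + 0.5·0.5702) ≈ 0.3114

0.3114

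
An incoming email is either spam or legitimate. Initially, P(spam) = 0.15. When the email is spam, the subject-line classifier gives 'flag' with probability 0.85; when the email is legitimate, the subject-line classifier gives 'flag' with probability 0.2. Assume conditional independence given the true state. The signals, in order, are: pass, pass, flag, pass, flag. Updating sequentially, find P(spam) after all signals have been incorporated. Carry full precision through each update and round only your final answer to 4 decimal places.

After 'pass': P(spam) = 0.15·0.1500 / (0.15·0.1500 + 0.8·0.8500) ≈ 0.0320
After 'pass': P(spam) = 0.15·0.0320 / (0.15·0.0320 + 0.8·0.9680) ≈ 0.0062
After 'flag': P(spam) = 0.85·0.0062 / (0.85·0.0062 + 0.2·0.9938) ≈ 0.0257
After 'pass': P(spam) = 0.15·0.0257 / (0.15·0.0257 + 0.8·0.9743) ≈ 0.0049
After 'flag': P(spam) = 0.85·0.0049 / (0.85·0.0049 + 0.2·0.9951) ≈ 0.0206

0.0206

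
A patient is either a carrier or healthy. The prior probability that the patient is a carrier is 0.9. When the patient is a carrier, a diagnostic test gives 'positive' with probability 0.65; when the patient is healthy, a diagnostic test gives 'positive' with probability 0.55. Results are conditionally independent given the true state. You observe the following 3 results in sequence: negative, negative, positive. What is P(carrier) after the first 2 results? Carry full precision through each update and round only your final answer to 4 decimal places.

After 'negative': P(carrier) = 0.35·0.9000 / (0.35·0.9000 + 0.45·0.1000) ≈ 0.8750
After 'negative': P(carrier) = 0.35·0.8750 / (0.35·0.8750 + 0.45·0.1250) ≈ 0.8448

0.8448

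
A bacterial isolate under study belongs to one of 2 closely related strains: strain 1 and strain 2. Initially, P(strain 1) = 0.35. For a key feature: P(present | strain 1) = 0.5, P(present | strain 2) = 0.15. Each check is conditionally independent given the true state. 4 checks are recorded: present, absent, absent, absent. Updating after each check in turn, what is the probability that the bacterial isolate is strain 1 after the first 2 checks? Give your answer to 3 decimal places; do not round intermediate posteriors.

0.514

After 'present': P(strain 1) = 0.5·0.3500 / (0.5·0.3500 + 0.15·0.6500) ≈ 0.6422
After 'absent': P(strain 1) = 0.5·0.6422 / (0.5·0.6422 + 0.85·0.3578) ≈ 0.5136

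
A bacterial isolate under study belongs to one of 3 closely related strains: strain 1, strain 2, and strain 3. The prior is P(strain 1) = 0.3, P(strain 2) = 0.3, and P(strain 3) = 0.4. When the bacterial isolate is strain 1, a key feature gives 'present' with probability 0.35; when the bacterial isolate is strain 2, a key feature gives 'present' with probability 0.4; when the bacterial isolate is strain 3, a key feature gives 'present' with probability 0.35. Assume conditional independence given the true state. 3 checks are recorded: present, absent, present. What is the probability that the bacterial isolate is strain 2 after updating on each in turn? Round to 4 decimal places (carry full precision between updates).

0.3407

After 'present': normaliser = 0.35·0.3000 + 0.4·0.3000 + 0.35·0.4000; P(strain 1) ≈ 0.2877, P(strain 2) ≈ 0.3288, P(strain 3) ≈ 0.3836
After 'absent': normaliser = 0.65·0.2877 + 0.6·0.3288 + 0.65·0.3836; P(strain 1) ≈ 0.2951, P(strain 2) ≈ 0.3114, P(strain 3) ≈ 0.3935
After 'present': normaliser = 0.35·0.2951 + 0.4·0.3114 + 0.35·0.3935; P(strain 1) ≈ 0.2826, P(strain 2) ≈ 0.3407, P(strain 3) ≈ 0.3768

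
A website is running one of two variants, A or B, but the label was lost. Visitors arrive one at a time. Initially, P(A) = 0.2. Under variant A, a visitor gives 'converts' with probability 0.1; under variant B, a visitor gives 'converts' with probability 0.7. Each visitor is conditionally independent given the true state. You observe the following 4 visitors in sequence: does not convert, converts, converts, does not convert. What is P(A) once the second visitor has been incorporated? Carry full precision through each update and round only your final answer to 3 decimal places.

0.097

Apply Bayes' rule sequentially, carrying P(A) forward.
After 'does not convert': P(A) = 0.9·0.2000 / (0.9·0.2000 + 0.3·0.8000) ≈ 0.4286
After 'converts': P(A) = 0.1·0.4286 / (0.1·0.4286 + 0.7·0.5714) ≈ 0.0968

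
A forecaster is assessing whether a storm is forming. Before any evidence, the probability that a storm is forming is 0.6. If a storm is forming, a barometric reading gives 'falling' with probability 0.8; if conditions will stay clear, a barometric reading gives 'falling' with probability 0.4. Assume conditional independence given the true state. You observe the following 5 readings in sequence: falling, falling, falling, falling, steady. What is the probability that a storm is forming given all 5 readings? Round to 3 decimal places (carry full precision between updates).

Apply Bayes' rule sequentially, carrying P(storm) forward.
After 'falling': P(storm) = 0.8·0.6000 / (0.8·0.6000 + 0.4·0.4000) ≈ 0.7500
After 'falling': P(storm) = 0.8·0.7500 / (0.8·0.7500 + 0.4·0.2500) ≈ 0.8571
After 'falling': P(storm) = 0.8·0.8571 / (0.8·0.8571 + 0.4·0.1429) ≈ 0.9231
After 'falling': P(storm) = 0.8·0.9231 / (0.8·0.9231 + 0.4·0.0769) ≈ 0.9600
After 'steady': P(storm) = 0.2·0.9600 / (0.2·0.9600 + 0.6·0.0400) ≈ 0.8889

0.889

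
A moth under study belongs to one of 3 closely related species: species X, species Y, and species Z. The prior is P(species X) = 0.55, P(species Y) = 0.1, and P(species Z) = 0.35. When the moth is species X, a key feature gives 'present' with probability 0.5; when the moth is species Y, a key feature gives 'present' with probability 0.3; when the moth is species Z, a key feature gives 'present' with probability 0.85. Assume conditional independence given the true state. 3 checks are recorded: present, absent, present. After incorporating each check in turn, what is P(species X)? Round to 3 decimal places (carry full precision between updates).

0.609

Each posterior becomes the prior for the next update.
After 'present': normaliser = 0.5·0.5500 + 0.3·0.1000 + 0.85·0.3500; P(species X) ≈ 0.4564, P(species Y) ≈ 0.0498, P(species Z) ≈ 0.4938
After 'absent': normaliser = 0.5·0.4564 + 0.7·0.0498 + 0.15·0.4938; P(species X) ≈ 0.6769, P(species Y) ≈ 0.1034, P(species Z) ≈ 0.2197
After 'present': normaliser = 0.5·0.6769 + 0.3·0.1034 + 0.85·0.2197; P(species X) ≈ 0.6085, P(species Y) ≈ 0.0558, P(species Z) ≈ 0.3357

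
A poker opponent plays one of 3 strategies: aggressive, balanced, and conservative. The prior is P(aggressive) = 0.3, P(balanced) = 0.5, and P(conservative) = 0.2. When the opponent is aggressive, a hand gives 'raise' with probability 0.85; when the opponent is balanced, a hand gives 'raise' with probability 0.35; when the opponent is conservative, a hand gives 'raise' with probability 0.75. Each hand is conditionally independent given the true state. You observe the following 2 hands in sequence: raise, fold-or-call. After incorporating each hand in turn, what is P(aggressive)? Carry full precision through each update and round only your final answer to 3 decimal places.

Each posterior becomes the prior for the next update.
After 'raise': normaliser = 0.85·0.3000 + 0.35·0.5000 + 0.75·0.2000; P(aggressive) ≈ 0.4397, P(balanced) ≈ 0.3017, P(conservative) ≈ 0.2586
After 'fold-or-call': normaliser = 0.15·0.4397 + 0.65·0.3017 + 0.25·0.2586; P(aggressive) ≈ 0.2018, P(balanced) ≈ 0.6003, P(conservative) ≈ 0.1979

0.202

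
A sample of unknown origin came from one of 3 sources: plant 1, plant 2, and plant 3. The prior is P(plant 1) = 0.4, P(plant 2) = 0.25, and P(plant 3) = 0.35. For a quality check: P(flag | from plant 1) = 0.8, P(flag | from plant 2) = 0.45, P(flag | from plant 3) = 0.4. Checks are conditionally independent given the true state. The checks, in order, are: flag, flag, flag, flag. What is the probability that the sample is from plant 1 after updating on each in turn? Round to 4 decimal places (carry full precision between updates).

0.8950

After 'flag': normaliser = 0.8·0.4000 + 0.45·0.2500 + 0.4·0.3500; P(plant 1) ≈ 0.5590, P(plant 2) ≈ 0.1965, P(plant 3) ≈ 0.2445
After 'flag': normaliser = 0.8·0.5590 + 0.45·0.1965 + 0.4·0.2445; P(plant 1) ≈ 0.7060, P(plant 2) ≈ 0.1396, P(plant 3) ≈ 0.1544
After 'flag': normaliser = 0.8·0.7060 + 0.45·0.1396 + 0.4·0.1544; P(plant 1) ≈ 0.8193, P(plant 2) ≈ 0.0911, P(plant 3) ≈ 0.0896
After 'flag': normaliser = 0.8·0.8193 + 0.45·0.0911 + 0.4·0.0896; P(plant 1) ≈ 0.8950, P(plant 2) ≈ 0.0560, P(plant 3) ≈ 0.0489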